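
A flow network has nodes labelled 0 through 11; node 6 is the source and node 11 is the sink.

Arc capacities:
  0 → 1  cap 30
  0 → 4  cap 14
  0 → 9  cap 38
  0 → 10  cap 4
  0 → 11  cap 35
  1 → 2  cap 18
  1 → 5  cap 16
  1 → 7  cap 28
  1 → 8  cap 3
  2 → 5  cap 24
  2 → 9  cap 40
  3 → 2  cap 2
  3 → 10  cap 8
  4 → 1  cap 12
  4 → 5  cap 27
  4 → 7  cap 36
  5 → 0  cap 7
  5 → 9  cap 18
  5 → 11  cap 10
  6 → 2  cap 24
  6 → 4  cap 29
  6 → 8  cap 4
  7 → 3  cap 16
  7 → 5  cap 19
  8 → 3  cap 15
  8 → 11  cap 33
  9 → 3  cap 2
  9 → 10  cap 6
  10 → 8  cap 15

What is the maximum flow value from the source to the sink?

Maximum flow value: 38

augment #1: 6→8→11 bottleneck 4, total now 4
augment #2: 6→2→5→11 bottleneck 10, total now 14
augment #3: 6→2→5→0→11 bottleneck 7, total now 21
augment #4: 6→4→1→8→11 bottleneck 3, total now 24
augment #5: 6→2→9→10→8→11 bottleneck 6, total now 30
augment #6: 6→2→9→3→10→8→11 bottleneck 1, total now 31
augment #7: 6→4→7→3→10→8→11 bottleneck 7, total now 38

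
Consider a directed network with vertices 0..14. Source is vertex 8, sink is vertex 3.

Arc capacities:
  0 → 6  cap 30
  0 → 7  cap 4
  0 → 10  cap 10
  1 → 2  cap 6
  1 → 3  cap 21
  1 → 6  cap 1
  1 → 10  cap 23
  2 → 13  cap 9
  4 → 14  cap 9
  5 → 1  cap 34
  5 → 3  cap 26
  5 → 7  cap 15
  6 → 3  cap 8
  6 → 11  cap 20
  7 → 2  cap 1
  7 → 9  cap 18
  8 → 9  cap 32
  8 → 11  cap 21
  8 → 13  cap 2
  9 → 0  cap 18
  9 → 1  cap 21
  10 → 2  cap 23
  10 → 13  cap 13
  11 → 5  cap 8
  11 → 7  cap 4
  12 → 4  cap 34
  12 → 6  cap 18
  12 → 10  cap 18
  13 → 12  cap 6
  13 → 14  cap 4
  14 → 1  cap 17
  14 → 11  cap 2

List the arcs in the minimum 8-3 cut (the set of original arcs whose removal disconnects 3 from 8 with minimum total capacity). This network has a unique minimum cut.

Min-cut arcs: {(1,3), (6,3), (11,5)} (total capacity 37)

augment #1: 8→9→1→3 push 21
augment #2: 8→11→5→3 push 8
augment #3: 8→9→0→6→3 push 8
max flow = 37; residual-reachable set from 8 gives S-side
cut edges (S→T): {(1,3), (6,3), (11,5)} total cap 37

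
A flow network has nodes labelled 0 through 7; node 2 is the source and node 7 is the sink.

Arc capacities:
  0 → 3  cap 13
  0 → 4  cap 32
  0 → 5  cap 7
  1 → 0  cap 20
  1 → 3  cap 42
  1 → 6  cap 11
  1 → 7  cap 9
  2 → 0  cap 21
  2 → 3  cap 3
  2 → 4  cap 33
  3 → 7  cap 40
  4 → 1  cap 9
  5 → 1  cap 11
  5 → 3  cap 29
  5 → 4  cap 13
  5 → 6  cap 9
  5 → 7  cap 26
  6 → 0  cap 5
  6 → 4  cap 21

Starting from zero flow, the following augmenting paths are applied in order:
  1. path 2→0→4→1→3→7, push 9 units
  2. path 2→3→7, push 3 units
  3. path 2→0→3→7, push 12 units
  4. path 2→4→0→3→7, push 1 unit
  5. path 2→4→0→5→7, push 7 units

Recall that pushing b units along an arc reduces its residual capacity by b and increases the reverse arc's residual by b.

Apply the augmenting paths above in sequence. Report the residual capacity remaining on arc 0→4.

Residual capacity of (0,4): 31

after path 1 (2→0→4→1→3→7, push 9): res(0,4)=23
after path 2 (2→3→7, push 3): res(0,4)=23
after path 3 (2→0→3→7, push 12): res(0,4)=23
after path 4 (2→4→0→3→7, push 1): res(0,4)=24
after path 5 (2→4→0→5→7, push 7): res(0,4)=31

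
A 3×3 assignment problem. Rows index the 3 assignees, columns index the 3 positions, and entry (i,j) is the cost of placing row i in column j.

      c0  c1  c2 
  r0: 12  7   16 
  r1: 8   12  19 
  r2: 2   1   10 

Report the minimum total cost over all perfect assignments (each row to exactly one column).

Minimum assignment cost: 25

one of 2 optimal assignments: row0→col1 (cost 7), row1→col0 (cost 8), row2→col2 (cost 10)
total = 7 + 8 + 10 = 25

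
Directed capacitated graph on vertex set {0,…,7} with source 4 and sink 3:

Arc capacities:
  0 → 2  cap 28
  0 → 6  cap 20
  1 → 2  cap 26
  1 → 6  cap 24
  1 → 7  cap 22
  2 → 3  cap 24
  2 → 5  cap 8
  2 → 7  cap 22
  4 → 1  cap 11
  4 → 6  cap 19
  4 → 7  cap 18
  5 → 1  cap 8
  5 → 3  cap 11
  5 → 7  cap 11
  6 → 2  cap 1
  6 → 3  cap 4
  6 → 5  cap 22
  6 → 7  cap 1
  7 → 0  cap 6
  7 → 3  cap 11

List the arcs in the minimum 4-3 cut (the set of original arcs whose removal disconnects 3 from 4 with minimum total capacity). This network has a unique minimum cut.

Min-cut arcs: {(4,1), (4,6), (7,0), (7,3)} (total capacity 47)

augment #1: 4→6→3 push 4
augment #2: 4→7→3 push 11
augment #3: 4→1→2→3 push 11
augment #4: 4→6→2→3 push 1
augment #5: 4→6→5→3 push 11
augment #6: 4→7→0→2→3 push 6
augment #7: 4→6→5→1→2→3 push 3
max flow = 47; residual-reachable set from 4 gives S-side
cut edges (S→T): {(4,1), (4,6), (7,0), (7,3)} total cap 47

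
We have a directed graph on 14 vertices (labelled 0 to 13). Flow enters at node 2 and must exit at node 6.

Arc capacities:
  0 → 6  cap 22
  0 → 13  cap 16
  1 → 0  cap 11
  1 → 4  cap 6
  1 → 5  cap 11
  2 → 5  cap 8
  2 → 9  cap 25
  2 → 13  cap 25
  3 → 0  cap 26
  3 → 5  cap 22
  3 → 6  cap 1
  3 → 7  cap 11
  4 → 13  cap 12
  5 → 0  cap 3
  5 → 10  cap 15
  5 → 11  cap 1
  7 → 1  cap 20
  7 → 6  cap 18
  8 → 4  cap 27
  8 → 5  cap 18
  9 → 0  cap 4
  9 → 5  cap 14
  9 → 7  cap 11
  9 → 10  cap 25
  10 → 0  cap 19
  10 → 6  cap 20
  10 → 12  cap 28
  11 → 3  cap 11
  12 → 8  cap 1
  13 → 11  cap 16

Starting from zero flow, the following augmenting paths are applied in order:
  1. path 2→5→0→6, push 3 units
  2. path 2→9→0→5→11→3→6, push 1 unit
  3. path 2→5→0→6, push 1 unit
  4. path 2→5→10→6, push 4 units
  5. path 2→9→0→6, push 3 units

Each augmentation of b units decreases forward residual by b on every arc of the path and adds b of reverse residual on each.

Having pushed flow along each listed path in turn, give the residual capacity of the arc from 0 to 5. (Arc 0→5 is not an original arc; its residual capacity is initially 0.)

after path 1 (2→5→0→6, push 3): res(0,5)=3
after path 2 (2→9→0→5→11→3→6, push 1): res(0,5)=2
after path 3 (2→5→0→6, push 1): res(0,5)=3
after path 4 (2→5→10→6, push 4): res(0,5)=3
after path 5 (2→9→0→6, push 3): res(0,5)=3

Residual capacity of (0,5): 3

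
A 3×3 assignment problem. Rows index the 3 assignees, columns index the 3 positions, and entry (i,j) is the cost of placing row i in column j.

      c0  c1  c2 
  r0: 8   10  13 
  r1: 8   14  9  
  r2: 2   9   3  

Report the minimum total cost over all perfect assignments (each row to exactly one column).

one of 2 optimal assignments: row0→col1 (cost 10), row1→col0 (cost 8), row2→col2 (cost 3)
total = 10 + 8 + 3 = 21

Minimum assignment cost: 21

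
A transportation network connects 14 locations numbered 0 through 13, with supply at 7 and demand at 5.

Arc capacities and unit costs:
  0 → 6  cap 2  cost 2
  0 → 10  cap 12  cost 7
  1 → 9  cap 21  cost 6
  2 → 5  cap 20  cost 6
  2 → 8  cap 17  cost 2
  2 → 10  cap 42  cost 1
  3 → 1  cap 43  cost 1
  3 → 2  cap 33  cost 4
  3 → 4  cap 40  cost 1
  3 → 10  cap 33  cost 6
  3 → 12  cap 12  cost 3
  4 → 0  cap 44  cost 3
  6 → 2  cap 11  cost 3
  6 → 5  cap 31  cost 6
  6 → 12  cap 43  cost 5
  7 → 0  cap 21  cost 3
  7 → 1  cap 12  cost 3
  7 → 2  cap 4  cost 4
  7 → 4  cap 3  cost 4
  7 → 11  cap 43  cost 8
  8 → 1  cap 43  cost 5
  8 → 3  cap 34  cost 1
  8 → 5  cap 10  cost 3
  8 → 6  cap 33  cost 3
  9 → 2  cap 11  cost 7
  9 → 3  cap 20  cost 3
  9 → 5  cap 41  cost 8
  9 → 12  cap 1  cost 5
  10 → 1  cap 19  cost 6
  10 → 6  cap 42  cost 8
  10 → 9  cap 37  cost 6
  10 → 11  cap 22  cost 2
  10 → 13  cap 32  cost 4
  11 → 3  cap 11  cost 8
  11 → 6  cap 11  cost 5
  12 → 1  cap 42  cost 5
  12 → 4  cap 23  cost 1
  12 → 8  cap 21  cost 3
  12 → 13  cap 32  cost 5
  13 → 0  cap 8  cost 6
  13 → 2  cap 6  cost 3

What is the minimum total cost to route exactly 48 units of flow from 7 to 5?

Minimum cost for 48 units: 929

shortest-cost path #1: 7→2→8→5 push 4 @ unit cost 9 (adds 36)
shortest-cost path #2: 7→0→6→5 push 2 @ unit cost 11 (adds 22)
shortest-cost path #3: 7→1→9→5 push 12 @ unit cost 17 (adds 204)
shortest-cost path #4: 7→11→6→5 push 11 @ unit cost 19 (adds 209)
shortest-cost path #5: 7→0→10→13→2→8→5 push 6 @ unit cost 22 (adds 132)
shortest-cost path #6: 7→0→10→6→5 push 6 @ unit cost 24 (adds 144)
shortest-cost path #7: 7→11→3→2→5 push 7 @ unit cost 26 (adds 182)
total cost = 929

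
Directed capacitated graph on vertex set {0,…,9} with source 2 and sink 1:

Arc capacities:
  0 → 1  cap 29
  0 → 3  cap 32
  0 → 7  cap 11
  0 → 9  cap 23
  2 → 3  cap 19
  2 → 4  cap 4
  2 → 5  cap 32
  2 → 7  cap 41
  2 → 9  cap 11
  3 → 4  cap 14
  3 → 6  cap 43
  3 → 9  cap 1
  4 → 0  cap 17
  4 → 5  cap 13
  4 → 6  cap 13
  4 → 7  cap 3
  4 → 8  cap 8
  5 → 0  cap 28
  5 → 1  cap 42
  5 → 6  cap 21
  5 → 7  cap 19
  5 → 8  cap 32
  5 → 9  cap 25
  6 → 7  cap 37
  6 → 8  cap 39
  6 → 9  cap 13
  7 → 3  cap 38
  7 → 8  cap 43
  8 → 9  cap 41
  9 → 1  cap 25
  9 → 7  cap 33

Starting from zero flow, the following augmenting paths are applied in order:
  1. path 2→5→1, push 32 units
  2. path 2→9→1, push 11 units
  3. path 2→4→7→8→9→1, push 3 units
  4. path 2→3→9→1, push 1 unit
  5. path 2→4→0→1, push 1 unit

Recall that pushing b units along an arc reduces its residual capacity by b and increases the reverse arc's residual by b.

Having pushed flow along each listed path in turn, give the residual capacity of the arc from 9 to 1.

after path 1 (2→5→1, push 32): res(9,1)=25
after path 2 (2→9→1, push 11): res(9,1)=14
after path 3 (2→4→7→8→9→1, push 3): res(9,1)=11
after path 4 (2→3→9→1, push 1): res(9,1)=10
after path 5 (2→4→0→1, push 1): res(9,1)=10

Residual capacity of (9,1): 10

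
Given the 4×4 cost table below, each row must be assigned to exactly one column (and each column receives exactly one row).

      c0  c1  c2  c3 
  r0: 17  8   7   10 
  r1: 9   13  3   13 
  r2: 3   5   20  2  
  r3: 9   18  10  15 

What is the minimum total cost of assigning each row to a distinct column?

Minimum assignment cost: 22

optimal assignment: row0→col1 (cost 8), row1→col2 (cost 3), row2→col3 (cost 2), row3→col0 (cost 9)
total = 8 + 3 + 2 + 9 = 22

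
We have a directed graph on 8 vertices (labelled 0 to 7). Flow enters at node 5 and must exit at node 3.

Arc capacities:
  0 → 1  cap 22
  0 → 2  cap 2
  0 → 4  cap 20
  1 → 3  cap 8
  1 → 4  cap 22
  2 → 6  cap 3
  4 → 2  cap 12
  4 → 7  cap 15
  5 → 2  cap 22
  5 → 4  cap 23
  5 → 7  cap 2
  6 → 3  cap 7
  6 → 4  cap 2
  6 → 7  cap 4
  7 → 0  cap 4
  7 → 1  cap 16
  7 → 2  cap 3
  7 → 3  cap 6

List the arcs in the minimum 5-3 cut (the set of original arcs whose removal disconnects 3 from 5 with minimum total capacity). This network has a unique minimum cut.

augment #1: 5→7→3 push 2
augment #2: 5→2→6→3 push 3
augment #3: 5→4→7→3 push 4
augment #4: 5→4→7→1→3 push 8
max flow = 17; residual-reachable set from 5 gives S-side
cut edges (S→T): {(1,3), (2,6), (7,3)} total cap 17

Min-cut arcs: {(1,3), (2,6), (7,3)} (total capacity 17)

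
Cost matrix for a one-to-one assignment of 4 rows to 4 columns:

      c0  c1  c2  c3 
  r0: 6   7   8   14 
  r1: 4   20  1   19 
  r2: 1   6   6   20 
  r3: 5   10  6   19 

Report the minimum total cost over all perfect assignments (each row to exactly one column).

Minimum assignment cost: 26

one of 2 optimal assignments: row0→col3 (cost 14), row1→col2 (cost 1), row2→col0 (cost 1), row3→col1 (cost 10)
total = 14 + 1 + 1 + 10 = 26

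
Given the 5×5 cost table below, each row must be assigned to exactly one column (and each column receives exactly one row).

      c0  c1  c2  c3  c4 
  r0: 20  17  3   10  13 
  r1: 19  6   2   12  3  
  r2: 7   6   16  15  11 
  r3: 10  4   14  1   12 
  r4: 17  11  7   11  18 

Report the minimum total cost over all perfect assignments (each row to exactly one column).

Minimum assignment cost: 25

optimal assignment: row0→col2 (cost 3), row1→col4 (cost 3), row2→col0 (cost 7), row3→col3 (cost 1), row4→col1 (cost 11)
total = 3 + 3 + 7 + 1 + 11 = 25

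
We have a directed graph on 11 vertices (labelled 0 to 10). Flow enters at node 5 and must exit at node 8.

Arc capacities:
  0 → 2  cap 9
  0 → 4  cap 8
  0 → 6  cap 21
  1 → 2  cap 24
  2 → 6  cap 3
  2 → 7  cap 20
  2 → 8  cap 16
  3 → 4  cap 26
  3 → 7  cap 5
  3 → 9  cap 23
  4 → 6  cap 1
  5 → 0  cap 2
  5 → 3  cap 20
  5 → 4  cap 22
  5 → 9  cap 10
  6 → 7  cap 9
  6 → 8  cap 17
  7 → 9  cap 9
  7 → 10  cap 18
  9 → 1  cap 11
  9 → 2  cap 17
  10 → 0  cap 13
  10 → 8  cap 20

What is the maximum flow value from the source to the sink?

augment #1: 5→0→2→8 bottleneck 2, total now 2
augment #2: 5→4→6→8 bottleneck 1, total now 3
augment #3: 5→9→2→8 bottleneck 10, total now 13
augment #4: 5→3→7→10→8 bottleneck 5, total now 18
augment #5: 5→3→9→2→8 bottleneck 4, total now 22
augment #6: 5→3→9→2→6→8 bottleneck 3, total now 25
augment #7: 5→3→9→1→2→0→6→8 bottleneck 2, total now 27
augment #8: 5→3→9→1→2→7→10→8 bottleneck 6, total now 33

Maximum flow value: 33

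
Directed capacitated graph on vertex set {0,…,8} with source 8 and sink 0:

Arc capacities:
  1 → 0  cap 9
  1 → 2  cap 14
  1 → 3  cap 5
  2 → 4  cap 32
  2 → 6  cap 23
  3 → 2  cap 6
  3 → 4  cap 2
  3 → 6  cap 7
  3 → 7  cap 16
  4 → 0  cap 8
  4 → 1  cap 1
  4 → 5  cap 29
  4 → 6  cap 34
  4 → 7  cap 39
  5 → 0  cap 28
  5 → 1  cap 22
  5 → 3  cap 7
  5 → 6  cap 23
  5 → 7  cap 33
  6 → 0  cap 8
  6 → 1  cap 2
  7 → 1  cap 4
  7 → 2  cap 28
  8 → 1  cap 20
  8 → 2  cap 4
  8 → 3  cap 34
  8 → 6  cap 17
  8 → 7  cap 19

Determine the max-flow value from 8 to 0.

Maximum flow value: 51

augment #1: 8→1→0 bottleneck 9, total now 9
augment #2: 8→6→0 bottleneck 8, total now 17
augment #3: 8→2→4→0 bottleneck 4, total now 21
augment #4: 8→3→4→0 bottleneck 2, total now 23
augment #5: 8→1→2→4→0 bottleneck 2, total now 25
augment #6: 8→1→2→4→5→0 bottleneck 9, total now 34
augment #7: 8→3→2→4→5→0 bottleneck 6, total now 40
augment #8: 8→7→2→4→5→0 bottleneck 11, total now 51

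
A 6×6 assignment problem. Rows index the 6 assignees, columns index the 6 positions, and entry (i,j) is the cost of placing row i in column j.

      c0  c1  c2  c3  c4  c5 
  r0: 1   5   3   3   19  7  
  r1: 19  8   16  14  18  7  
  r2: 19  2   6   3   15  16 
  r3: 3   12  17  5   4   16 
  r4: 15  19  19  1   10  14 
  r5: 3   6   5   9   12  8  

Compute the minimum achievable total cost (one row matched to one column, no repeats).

one of 2 optimal assignments: row0→col0 (cost 1), row1→col5 (cost 7), row2→col1 (cost 2), row3→col4 (cost 4), row4→col3 (cost 1), row5→col2 (cost 5)
total = 1 + 7 + 2 + 4 + 1 + 5 = 20

Minimum assignment cost: 20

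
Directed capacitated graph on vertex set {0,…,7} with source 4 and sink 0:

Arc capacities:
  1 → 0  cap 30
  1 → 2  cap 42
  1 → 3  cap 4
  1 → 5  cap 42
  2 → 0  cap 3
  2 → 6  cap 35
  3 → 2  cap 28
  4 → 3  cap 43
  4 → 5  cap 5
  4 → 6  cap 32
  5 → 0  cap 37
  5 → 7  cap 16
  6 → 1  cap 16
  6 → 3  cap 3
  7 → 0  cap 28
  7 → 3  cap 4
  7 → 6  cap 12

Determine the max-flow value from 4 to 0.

Maximum flow value: 24

augment #1: 4→5→0 bottleneck 5, total now 5
augment #2: 4→3→2→0 bottleneck 3, total now 8
augment #3: 4→6→1→0 bottleneck 16, total now 24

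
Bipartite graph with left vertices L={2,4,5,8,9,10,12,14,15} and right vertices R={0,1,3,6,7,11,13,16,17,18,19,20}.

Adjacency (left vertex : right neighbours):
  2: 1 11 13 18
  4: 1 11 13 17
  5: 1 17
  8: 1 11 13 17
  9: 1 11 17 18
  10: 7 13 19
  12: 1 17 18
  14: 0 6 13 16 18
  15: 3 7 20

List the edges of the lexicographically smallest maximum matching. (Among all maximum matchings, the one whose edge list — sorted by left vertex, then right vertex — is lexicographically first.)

|M| = 8 (so the lex-smallest maximum matching has 8 edges)
process left vertices in ascending order; for each, take the smallest-labelled available neighbour that still permits 8 edges overall, or leave it unmatched if none does
lex-smallest matching: {2-1, 4-11, 5-17, 8-13, 9-18, 10-7, 14-0, 15-3}

Lex-smallest maximum matching: {(2,1), (4,11), (5,17), (8,13), (9,18), (10,7), (14,0), (15,3)}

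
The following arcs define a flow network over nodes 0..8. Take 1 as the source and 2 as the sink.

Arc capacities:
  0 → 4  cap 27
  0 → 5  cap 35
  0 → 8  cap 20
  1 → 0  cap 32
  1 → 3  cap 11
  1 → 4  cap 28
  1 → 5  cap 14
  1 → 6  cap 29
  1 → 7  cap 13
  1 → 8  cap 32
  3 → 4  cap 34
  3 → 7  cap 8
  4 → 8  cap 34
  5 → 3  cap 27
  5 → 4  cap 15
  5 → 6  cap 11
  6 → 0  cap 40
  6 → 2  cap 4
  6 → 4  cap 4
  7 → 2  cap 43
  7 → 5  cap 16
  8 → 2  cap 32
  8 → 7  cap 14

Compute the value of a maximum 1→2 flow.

augment #1: 1→6→2 bottleneck 4, total now 4
augment #2: 1→7→2 bottleneck 13, total now 17
augment #3: 1→8→2 bottleneck 32, total now 49
augment #4: 1→3→7→2 bottleneck 8, total now 57
augment #5: 1→0→8→7→2 bottleneck 14, total now 71

Maximum flow value: 71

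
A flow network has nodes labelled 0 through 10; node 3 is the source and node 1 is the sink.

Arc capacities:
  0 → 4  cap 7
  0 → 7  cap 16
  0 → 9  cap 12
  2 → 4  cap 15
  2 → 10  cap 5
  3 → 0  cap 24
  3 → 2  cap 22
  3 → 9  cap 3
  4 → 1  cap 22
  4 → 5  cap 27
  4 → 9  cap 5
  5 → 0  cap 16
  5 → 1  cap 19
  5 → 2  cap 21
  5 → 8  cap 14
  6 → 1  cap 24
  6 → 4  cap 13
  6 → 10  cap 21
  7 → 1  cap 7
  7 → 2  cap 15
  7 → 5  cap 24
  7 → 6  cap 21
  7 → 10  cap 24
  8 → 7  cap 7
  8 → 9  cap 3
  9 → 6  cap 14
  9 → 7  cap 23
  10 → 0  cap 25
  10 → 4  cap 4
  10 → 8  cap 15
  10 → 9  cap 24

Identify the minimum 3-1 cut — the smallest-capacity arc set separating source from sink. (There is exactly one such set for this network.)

augment #1: 3→0→4→1 push 7
augment #2: 3→0→7→1 push 7
augment #3: 3→2→4→1 push 15
augment #4: 3→9→6→1 push 3
augment #5: 3→0→7→5→1 push 9
augment #6: 3→0→9→6→1 push 1
augment #7: 3→2→10→4→5→1 push 4
augment #8: 3→2→10→9→6→1 push 1
max flow = 47; residual-reachable set from 3 gives S-side
cut edges (S→T): {(2,4), (2,10), (3,0), (3,9)} total cap 47

Min-cut arcs: {(2,4), (2,10), (3,0), (3,9)} (total capacity 47)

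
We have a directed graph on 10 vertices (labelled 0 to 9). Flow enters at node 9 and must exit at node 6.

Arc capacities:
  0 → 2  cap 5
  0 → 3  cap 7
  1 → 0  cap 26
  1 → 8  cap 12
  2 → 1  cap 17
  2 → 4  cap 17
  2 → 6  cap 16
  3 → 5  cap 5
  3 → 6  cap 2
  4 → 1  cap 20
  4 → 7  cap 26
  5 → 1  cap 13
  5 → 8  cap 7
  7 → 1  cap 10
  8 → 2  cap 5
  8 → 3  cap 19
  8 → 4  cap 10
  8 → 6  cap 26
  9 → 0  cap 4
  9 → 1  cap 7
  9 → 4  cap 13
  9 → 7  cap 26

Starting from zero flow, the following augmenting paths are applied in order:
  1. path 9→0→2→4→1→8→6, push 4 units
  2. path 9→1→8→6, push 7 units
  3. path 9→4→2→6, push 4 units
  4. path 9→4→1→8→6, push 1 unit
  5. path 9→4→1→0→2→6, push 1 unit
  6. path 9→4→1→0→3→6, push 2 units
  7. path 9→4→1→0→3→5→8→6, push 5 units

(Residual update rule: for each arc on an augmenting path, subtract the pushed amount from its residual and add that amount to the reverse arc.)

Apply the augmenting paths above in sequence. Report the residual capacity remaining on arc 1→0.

after path 1 (9→0→2→4→1→8→6, push 4): res(1,0)=26
after path 2 (9→1→8→6, push 7): res(1,0)=26
after path 3 (9→4→2→6, push 4): res(1,0)=26
after path 4 (9→4→1→8→6, push 1): res(1,0)=26
after path 5 (9→4→1→0→2→6, push 1): res(1,0)=25
after path 6 (9→4→1→0→3→6, push 2): res(1,0)=23
after path 7 (9→4→1→0→3→5→8→6, push 5): res(1,0)=18

Residual capacity of (1,0): 18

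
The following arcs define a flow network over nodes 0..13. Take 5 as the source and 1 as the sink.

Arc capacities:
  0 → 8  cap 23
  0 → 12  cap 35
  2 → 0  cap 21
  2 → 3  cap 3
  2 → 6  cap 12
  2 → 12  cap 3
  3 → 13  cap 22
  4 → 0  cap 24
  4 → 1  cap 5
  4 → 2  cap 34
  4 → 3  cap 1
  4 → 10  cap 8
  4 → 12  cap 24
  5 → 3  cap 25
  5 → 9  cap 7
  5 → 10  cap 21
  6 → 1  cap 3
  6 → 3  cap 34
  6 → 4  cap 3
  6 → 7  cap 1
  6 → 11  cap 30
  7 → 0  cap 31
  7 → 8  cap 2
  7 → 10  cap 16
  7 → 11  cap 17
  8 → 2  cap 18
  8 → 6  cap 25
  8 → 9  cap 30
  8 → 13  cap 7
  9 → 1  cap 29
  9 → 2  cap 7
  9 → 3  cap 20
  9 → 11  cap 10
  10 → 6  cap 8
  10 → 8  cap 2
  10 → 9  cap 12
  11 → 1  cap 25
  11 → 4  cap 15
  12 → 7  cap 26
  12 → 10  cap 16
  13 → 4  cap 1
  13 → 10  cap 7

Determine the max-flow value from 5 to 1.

Maximum flow value: 30

augment #1: 5→9→1 bottleneck 7, total now 7
augment #2: 5→10→6→1 bottleneck 3, total now 10
augment #3: 5→10→9→1 bottleneck 12, total now 22
augment #4: 5→3→13→4→1 bottleneck 1, total now 23
augment #5: 5→10→6→4→1 bottleneck 3, total now 26
augment #6: 5→10→6→11→1 bottleneck 2, total now 28
augment #7: 5→10→8→9→1 bottleneck 1, total now 29
augment #8: 5→3→13→10→8→9→1 bottleneck 1, total now 30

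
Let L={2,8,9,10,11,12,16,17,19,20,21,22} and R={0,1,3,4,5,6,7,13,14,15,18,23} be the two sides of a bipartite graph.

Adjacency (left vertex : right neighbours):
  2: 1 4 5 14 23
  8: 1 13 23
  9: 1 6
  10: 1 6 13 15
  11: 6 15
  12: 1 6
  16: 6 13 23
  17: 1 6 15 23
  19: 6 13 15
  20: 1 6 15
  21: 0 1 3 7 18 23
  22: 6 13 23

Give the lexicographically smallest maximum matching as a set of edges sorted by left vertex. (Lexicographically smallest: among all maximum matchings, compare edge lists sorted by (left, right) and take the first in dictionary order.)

|M| = 7 (so the lex-smallest maximum matching has 7 edges)
process left vertices in ascending order; for each, take the smallest-labelled available neighbour that still permits 7 edges overall, or leave it unmatched if none does
lex-smallest matching: {2-4, 8-1, 9-6, 10-13, 11-15, 16-23, 21-0}

Lex-smallest maximum matching: {(2,4), (8,1), (9,6), (10,13), (11,15), (16,23), (21,0)}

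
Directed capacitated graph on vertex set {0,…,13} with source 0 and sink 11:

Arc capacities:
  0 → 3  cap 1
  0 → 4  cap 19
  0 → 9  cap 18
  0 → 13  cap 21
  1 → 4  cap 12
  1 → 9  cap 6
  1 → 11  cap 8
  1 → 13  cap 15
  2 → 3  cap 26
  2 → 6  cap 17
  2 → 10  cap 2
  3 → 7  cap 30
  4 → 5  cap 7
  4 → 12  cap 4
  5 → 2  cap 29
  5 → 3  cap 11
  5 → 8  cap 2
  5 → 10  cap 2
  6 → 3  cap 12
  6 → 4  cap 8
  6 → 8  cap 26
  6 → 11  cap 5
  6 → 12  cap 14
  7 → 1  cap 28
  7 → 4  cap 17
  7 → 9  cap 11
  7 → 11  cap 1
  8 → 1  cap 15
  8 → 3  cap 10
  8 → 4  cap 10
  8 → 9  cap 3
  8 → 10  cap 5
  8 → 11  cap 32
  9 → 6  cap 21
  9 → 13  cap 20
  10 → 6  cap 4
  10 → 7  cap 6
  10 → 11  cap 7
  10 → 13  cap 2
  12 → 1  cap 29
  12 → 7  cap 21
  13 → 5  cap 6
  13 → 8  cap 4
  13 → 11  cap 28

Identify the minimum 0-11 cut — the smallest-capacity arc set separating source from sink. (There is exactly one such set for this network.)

Min-cut arcs: {(0,3), (0,9), (0,13), (4,5), (4,12)} (total capacity 51)

augment #1: 0→13→11 push 21
augment #2: 0→3→7→11 push 1
augment #3: 0→9→6→11 push 5
augment #4: 0→9→13→11 push 7
augment #5: 0→4→5→8→11 push 2
augment #6: 0→4→5→10→11 push 2
augment #7: 0→4→12→1→11 push 4
augment #8: 0→9→6→8→11 push 6
augment #9: 0→4→5→2→10→11 push 2
augment #10: 0→4→5→2→6→8→11 push 1
max flow = 51; residual-reachable set from 0 gives S-side
cut edges (S→T): {(0,3), (0,9), (0,13), (4,5), (4,12)} total cap 51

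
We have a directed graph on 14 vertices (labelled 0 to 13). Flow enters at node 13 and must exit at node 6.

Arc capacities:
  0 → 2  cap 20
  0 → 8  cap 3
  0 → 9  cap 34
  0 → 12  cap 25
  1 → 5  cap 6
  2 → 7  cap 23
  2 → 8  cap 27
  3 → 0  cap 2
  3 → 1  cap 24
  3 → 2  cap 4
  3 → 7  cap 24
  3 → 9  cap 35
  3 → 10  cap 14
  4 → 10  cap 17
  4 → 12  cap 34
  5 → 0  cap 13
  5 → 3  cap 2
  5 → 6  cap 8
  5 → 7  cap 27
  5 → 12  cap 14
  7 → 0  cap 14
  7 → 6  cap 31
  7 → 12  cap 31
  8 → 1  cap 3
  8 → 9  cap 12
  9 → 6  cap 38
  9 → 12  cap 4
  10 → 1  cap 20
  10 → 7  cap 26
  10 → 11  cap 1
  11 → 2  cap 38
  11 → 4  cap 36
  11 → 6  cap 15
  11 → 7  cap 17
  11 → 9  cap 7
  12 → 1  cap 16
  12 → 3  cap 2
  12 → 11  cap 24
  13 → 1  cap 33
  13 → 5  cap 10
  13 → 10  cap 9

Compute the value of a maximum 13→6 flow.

augment #1: 13→5→6 bottleneck 8, total now 8
augment #2: 13→5→7→6 bottleneck 2, total now 10
augment #3: 13→10→7→6 bottleneck 9, total now 19
augment #4: 13→1→5→7→6 bottleneck 6, total now 25

Maximum flow value: 25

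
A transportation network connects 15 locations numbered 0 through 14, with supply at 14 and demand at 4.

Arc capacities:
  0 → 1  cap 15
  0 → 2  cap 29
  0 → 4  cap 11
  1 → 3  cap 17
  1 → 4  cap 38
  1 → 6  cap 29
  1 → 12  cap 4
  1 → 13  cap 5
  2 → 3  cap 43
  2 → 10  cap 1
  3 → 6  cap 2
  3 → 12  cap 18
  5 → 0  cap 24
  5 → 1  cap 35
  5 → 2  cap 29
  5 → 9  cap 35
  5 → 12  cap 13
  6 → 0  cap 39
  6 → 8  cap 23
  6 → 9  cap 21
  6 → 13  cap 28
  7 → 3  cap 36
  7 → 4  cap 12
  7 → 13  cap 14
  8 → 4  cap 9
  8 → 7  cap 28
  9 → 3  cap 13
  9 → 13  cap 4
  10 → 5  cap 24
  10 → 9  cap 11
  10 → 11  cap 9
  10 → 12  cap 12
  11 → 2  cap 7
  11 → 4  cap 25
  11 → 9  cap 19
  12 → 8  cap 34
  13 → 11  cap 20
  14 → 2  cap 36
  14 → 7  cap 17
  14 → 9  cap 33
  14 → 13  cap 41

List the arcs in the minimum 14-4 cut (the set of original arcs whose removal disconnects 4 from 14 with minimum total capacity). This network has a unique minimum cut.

Min-cut arcs: {(2,10), (3,6), (7,4), (8,4), (13,11)} (total capacity 44)

augment #1: 14→7→4 push 12
augment #2: 14→13→11→4 push 20
augment #3: 14→2→10→11→4 push 1
augment #4: 14→2→3→6→0→4 push 2
augment #5: 14→2→3→12→8→4 push 9
max flow = 44; residual-reachable set from 14 gives S-side
cut edges (S→T): {(2,10), (3,6), (7,4), (8,4), (13,11)} total cap 44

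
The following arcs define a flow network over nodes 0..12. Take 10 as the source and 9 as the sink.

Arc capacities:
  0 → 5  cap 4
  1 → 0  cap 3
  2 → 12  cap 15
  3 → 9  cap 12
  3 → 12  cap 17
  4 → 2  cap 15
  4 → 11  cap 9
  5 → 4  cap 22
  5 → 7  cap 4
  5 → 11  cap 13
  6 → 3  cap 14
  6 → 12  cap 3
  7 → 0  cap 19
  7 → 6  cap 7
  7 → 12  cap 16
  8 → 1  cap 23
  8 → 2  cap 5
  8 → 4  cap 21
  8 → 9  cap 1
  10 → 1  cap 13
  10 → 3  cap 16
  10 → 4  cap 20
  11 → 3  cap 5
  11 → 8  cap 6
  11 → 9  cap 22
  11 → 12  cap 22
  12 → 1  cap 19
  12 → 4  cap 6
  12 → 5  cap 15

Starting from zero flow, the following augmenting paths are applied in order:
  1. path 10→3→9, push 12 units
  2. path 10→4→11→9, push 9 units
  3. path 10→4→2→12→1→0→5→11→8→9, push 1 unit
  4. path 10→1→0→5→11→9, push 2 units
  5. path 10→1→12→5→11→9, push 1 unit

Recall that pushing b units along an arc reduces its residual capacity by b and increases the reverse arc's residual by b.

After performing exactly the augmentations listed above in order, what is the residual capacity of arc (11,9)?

after path 1 (10→3→9, push 12): res(11,9)=22
after path 2 (10→4→11→9, push 9): res(11,9)=13
after path 3 (10→4→2→12→1→0→5→11→8→9, push 1): res(11,9)=13
after path 4 (10→1→0→5→11→9, push 2): res(11,9)=11
after path 5 (10→1→12→5→11→9, push 1): res(11,9)=10

Residual capacity of (11,9): 10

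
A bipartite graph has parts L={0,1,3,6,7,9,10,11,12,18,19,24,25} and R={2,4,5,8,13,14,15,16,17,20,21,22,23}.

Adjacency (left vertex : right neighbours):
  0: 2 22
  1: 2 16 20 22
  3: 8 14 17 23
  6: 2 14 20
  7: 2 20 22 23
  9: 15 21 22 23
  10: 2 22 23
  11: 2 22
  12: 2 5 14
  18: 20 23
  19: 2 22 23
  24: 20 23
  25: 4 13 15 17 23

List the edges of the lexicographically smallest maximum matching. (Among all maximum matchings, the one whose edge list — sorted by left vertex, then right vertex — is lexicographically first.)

|M| = 10 (so the lex-smallest maximum matching has 10 edges)
process left vertices in ascending order; for each, take the smallest-labelled available neighbour that still permits 10 edges overall, or leave it unmatched if none does
lex-smallest matching: {0-2, 1-16, 3-8, 6-14, 7-20, 9-15, 10-22, 12-5, 18-23, 25-4}

Lex-smallest maximum matching: {(0,2), (1,16), (3,8), (6,14), (7,20), (9,15), (10,22), (12,5), (18,23), (25,4)}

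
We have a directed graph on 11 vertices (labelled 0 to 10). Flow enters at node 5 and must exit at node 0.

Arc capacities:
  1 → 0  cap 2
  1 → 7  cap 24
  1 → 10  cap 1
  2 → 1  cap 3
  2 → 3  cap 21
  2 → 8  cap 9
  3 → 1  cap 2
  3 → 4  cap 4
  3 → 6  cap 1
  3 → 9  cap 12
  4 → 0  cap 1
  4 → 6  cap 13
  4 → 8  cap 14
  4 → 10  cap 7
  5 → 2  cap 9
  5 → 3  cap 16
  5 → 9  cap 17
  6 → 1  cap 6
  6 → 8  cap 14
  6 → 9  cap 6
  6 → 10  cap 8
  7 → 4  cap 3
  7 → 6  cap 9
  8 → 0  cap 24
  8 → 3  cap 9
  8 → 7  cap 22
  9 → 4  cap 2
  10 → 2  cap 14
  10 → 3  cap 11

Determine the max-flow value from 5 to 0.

augment #1: 5→2→1→0 bottleneck 2, total now 2
augment #2: 5→2→8→0 bottleneck 7, total now 9
augment #3: 5→3→4→0 bottleneck 1, total now 10
augment #4: 5→3→4→8→0 bottleneck 3, total now 13
augment #5: 5→3→6→8→0 bottleneck 1, total now 14
augment #6: 5→9→4→8→0 bottleneck 2, total now 16
augment #7: 5→3→1→2→8→0 bottleneck 2, total now 18

Maximum flow value: 18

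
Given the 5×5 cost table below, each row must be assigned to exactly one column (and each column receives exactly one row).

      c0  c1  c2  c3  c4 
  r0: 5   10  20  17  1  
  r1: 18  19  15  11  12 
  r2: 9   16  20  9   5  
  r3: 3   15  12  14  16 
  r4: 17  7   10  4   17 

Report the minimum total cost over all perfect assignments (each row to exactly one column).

Minimum assignment cost: 35

optimal assignment: row0→col4 (cost 1), row1→col2 (cost 15), row2→col3 (cost 9), row3→col0 (cost 3), row4→col1 (cost 7)
total = 1 + 15 + 9 + 3 + 7 = 35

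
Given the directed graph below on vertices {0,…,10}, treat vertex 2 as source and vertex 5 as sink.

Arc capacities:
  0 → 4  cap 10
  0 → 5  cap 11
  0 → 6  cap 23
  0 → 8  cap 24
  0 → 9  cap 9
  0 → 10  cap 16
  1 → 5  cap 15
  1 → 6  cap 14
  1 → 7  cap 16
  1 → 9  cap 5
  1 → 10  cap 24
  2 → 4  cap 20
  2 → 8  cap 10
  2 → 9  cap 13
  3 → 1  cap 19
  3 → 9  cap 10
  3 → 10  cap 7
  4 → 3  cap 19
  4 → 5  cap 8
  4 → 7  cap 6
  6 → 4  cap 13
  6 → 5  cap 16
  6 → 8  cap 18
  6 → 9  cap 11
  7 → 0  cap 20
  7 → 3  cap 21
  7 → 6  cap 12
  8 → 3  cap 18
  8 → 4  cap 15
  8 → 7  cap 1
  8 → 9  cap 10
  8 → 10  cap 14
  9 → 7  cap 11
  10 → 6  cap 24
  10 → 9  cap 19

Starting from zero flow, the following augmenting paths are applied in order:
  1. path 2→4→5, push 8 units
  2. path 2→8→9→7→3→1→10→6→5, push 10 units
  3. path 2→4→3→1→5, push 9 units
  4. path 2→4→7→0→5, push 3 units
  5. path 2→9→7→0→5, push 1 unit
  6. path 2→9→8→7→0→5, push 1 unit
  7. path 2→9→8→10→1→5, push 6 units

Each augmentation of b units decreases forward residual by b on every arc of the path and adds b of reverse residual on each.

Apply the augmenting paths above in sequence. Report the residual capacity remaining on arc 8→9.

after path 1 (2→4→5, push 8): res(8,9)=10
after path 2 (2→8→9→7→3→1→10→6→5, push 10): res(8,9)=0
after path 3 (2→4→3→1→5, push 9): res(8,9)=0
after path 4 (2→4→7→0→5, push 3): res(8,9)=0
after path 5 (2→9→7→0→5, push 1): res(8,9)=0
after path 6 (2→9→8→7→0→5, push 1): res(8,9)=1
after path 7 (2→9→8→10→1→5, push 6): res(8,9)=7

Residual capacity of (8,9): 7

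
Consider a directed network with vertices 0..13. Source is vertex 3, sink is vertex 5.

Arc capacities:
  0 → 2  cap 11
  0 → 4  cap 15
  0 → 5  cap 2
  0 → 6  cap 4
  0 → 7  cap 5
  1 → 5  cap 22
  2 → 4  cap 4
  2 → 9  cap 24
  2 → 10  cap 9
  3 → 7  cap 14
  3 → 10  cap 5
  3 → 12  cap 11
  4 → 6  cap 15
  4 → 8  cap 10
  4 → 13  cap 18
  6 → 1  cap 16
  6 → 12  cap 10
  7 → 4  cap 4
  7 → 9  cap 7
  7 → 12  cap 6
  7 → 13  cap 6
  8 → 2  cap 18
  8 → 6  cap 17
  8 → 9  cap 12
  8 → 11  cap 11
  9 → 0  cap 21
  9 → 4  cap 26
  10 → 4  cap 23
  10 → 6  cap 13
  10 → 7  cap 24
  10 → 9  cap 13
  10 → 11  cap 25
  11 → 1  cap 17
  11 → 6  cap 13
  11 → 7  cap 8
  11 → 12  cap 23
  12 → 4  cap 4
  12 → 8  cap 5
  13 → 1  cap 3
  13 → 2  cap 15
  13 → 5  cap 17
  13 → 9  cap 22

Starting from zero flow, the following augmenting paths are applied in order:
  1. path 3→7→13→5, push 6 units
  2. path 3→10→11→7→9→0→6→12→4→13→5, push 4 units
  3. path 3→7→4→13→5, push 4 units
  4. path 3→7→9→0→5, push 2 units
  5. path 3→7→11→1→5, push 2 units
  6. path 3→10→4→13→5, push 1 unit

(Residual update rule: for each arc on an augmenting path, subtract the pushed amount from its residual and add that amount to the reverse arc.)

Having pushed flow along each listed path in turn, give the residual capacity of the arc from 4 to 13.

after path 1 (3→7→13→5, push 6): res(4,13)=18
after path 2 (3→10→11→7→9→0→6→12→4→13→5, push 4): res(4,13)=14
after path 3 (3→7→4→13→5, push 4): res(4,13)=10
after path 4 (3→7→9→0→5, push 2): res(4,13)=10
after path 5 (3→7→11→1→5, push 2): res(4,13)=10
after path 6 (3→10→4→13→5, push 1): res(4,13)=9

Residual capacity of (4,13): 9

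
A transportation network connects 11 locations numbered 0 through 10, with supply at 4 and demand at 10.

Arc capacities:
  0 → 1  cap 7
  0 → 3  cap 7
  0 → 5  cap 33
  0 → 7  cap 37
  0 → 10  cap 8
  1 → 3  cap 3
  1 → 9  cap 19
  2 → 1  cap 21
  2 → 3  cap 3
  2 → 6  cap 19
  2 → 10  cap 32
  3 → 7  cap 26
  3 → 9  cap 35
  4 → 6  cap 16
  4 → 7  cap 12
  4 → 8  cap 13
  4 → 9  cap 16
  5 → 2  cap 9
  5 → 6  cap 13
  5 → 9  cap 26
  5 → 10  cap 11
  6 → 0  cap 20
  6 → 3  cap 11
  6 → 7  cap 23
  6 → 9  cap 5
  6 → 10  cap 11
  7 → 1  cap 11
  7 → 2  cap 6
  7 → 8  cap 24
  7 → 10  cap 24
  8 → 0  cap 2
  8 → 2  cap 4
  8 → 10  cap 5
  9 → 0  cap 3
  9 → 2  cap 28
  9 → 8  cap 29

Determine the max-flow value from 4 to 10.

augment #1: 4→6→10 bottleneck 11, total now 11
augment #2: 4→7→10 bottleneck 12, total now 23
augment #3: 4→8→10 bottleneck 5, total now 28
augment #4: 4→6→0→10 bottleneck 5, total now 33
augment #5: 4→8→0→10 bottleneck 2, total now 35
augment #6: 4→8→2→10 bottleneck 4, total now 39
augment #7: 4→9→0→10 bottleneck 1, total now 40
augment #8: 4→9→2→10 bottleneck 15, total now 55

Maximum flow value: 55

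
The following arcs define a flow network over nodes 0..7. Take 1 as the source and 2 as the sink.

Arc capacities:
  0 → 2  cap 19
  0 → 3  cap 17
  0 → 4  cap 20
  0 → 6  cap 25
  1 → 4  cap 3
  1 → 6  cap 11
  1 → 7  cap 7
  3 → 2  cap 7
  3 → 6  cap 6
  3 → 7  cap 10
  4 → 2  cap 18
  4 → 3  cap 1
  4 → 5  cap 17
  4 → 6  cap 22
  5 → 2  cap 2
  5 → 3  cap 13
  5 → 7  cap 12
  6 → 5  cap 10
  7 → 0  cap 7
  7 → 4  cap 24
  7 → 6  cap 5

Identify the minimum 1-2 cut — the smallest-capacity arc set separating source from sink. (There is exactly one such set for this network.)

Min-cut arcs: {(1,4), (1,7), (6,5)} (total capacity 20)

augment #1: 1→4→2 push 3
augment #2: 1→6→5→2 push 2
augment #3: 1→7→0→2 push 7
augment #4: 1→6→5→3→2 push 7
augment #5: 1→6→5→7→4→2 push 1
max flow = 20; residual-reachable set from 1 gives S-side
cut edges (S→T): {(1,4), (1,7), (6,5)} total cap 20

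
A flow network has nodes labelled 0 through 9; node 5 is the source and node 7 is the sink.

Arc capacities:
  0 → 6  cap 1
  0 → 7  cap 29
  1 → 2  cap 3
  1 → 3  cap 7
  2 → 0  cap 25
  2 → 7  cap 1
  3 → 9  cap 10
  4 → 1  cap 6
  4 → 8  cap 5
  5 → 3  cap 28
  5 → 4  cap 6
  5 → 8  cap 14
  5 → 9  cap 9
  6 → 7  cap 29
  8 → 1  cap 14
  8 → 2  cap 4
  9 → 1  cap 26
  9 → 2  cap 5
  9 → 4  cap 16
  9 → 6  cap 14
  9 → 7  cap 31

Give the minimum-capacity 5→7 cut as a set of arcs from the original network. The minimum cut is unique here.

Min-cut arcs: {(1,2), (3,9), (5,9), (8,2)} (total capacity 26)

augment #1: 5→9→7 push 9
augment #2: 5→3→9→7 push 10
augment #3: 5→8→2→7 push 1
augment #4: 5→8→2→0→7 push 3
augment #5: 5→4→1→2→0→7 push 3
max flow = 26; residual-reachable set from 5 gives S-side
cut edges (S→T): {(1,2), (3,9), (5,9), (8,2)} total cap 26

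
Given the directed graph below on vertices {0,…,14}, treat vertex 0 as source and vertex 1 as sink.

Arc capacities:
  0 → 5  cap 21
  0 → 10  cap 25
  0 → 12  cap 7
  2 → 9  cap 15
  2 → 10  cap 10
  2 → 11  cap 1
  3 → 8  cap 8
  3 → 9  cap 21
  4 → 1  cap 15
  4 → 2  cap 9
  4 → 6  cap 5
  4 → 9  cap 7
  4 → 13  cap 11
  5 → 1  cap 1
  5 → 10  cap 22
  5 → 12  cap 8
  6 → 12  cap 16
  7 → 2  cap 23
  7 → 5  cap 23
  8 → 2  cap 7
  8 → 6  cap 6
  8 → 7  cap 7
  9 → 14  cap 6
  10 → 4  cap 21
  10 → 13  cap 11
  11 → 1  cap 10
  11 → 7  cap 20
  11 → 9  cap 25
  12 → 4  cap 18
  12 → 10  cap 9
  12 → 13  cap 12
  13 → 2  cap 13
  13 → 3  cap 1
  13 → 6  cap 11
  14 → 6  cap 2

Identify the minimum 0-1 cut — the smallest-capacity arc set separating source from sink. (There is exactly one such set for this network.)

Min-cut arcs: {(2,11), (4,1), (5,1)} (total capacity 17)

augment #1: 0→5→1 push 1
augment #2: 0→10→4→1 push 15
augment #3: 0→10→4→2→11→1 push 1
max flow = 17; residual-reachable set from 0 gives S-side
cut edges (S→T): {(2,11), (4,1), (5,1)} total cap 17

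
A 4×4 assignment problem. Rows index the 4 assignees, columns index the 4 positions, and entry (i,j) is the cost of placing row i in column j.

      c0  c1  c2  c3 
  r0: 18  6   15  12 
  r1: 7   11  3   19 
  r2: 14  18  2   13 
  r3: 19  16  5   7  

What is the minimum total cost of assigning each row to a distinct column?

optimal assignment: row0→col1 (cost 6), row1→col0 (cost 7), row2→col2 (cost 2), row3→col3 (cost 7)
total = 6 + 7 + 2 + 7 = 22

Minimum assignment cost: 22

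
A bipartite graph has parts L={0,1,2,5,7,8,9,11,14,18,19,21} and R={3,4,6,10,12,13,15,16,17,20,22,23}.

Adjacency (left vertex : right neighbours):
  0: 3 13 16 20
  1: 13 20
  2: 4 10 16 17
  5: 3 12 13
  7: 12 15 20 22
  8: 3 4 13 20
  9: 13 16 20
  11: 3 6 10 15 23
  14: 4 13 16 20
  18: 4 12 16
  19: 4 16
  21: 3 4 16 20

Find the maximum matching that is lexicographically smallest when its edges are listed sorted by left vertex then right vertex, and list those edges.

Lex-smallest maximum matching: {(0,3), (1,13), (2,10), (5,12), (7,15), (8,4), (9,16), (11,6), (14,20)}

|M| = 9 (so the lex-smallest maximum matching has 9 edges)
process left vertices in ascending order; for each, take the smallest-labelled available neighbour that still permits 9 edges overall, or leave it unmatched if none does
lex-smallest matching: {0-3, 1-13, 2-10, 5-12, 7-15, 8-4, 9-16, 11-6, 14-20}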